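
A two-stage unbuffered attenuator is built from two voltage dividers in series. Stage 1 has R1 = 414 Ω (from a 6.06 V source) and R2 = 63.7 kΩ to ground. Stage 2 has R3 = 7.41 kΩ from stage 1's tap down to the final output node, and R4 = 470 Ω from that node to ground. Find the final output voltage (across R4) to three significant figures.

V_out ≈ 0.341 V

Stage 2 presents R3+R4 = 7880 Ω as a load on stage 1's tap.
Stage 1's lower leg becomes R2‖(R3+R4) = 7013 Ω, so V_mid = 6.06 × 7013/7427 = 5.722 V.
Stage 2 is itself unloaded: V_out = V_mid × R4/(R3+R4) = 5.722 × 470/7880 = 0.341 V.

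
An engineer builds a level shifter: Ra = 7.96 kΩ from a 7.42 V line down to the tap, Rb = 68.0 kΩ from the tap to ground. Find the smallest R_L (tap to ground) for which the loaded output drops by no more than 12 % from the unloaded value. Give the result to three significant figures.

R_L(min) ≈ 52.3 kΩ

Output resistance R_th = Ra‖Rb = (7.96 × 68.0)/75.96 = 7.126 kΩ.
The fractional drop is R_th/(R_th + R_L); requiring this ≤ 0.120 gives R_L ≥ R_th(1/0.120 − 1) = 7.126 × 7.333 = 52.3 kΩ.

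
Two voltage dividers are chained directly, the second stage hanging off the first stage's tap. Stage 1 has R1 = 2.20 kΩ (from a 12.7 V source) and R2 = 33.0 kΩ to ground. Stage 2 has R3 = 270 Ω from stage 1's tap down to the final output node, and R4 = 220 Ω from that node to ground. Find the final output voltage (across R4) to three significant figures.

Stage 2 presents R3+R4 = 490.0 Ω as a load on stage 1's tap.
Stage 1's lower leg becomes R2‖(R3+R4) = 482.8 Ω, so V_mid = 12.7 × 482.8/2683 = 2.286 V.
Stage 2 is itself unloaded: V_out = V_mid × R4/(R3+R4) = 2.286 × 220/490.0 = 1.03 V.

V_out ≈ 1.03 V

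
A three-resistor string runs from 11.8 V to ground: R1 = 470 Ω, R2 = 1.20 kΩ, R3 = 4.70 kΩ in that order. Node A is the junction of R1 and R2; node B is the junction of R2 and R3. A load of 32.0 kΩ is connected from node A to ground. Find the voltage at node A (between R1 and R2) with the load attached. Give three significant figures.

Below node A the series string R2+R3 = 5900 Ω sits in parallel with the 32000 Ω load: 4982 Ω.
V_A = 11.8 × 4982/(470 + 4982) = 10.8 V.

V ≈ 10.8 V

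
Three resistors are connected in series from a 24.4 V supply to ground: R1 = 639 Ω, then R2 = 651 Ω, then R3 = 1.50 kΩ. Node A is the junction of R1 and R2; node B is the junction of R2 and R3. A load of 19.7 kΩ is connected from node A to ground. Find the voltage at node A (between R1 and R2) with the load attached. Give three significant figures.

V ≈ 18.4 V

Below node A the series string R2+R3 = 2151 Ω sits in parallel with the 19700 Ω load: 1939 Ω.
V_A = 24.4 × 1939/(639 + 1939) = 18.4 V.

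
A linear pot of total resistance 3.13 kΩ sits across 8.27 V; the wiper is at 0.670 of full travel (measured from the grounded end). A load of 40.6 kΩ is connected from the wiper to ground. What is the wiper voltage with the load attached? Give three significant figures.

The wiper splits the pot into (1−α)R = 1.033 kΩ above and αR = 2.097 kΩ below.
Lower section ‖ load = 1.994 kΩ.
V_wiper = 8.27 × 1.994/(1.033 + 1.994) = 5.45 V.

V ≈ 5.45 V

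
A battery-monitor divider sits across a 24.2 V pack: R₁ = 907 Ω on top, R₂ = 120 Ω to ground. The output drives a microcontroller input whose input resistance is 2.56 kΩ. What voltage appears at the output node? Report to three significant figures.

V_out ≈ 2.72 V

The load sits in parallel with R₂: R₂‖R_L = (120 × 2560) / (120 + 2560) = 114.6 Ω.
V_out = 24.2 × 114.6 / (907 + 114.6) = 24.2 × 114.6/1022 = 2.72 V.
(Unloaded it would have been 2.83 V.)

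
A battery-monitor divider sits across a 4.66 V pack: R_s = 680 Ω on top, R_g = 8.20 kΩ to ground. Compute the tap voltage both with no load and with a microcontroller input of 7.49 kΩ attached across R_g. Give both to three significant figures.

Open-circuit: V = 4.66 × 8200/(680 + 8200) = 4.30 V.
With the load, R_g becomes R_g‖R_L = 3914 Ω, so V = 4.66 × 3914/4594 = 3.97 V.

Unloaded: 4.30 V; loaded: 3.97 V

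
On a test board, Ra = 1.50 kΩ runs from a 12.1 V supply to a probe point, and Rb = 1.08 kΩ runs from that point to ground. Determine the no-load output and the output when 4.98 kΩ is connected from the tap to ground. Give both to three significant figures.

Unloaded: 5.07 V; loaded: 4.50 V

Open-circuit: V = 12.1 × 1.08/(1.50 + 1.08) = 5.07 V.
With the load, Rb becomes Rb‖R_L = 0.8875 kΩ, so V = 12.1 × 0.8875/2.388 = 4.50 V.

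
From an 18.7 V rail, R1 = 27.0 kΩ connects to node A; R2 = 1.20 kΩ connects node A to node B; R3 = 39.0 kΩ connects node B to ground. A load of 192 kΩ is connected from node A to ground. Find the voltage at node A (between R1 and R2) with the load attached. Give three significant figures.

V ≈ 10.3 V

Below node A the series string R2+R3 = 40.20 kΩ sits in parallel with the 192 kΩ load: 33.24 kΩ.
V_A = 18.7 × 33.24/(27.0 + 33.24) = 10.3 V.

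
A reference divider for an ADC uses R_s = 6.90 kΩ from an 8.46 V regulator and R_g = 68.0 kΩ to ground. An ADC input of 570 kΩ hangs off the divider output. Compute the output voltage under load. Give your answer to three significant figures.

The load sits in parallel with R_g: R_g‖R_L = (68.0 × 570) / (68.0 + 570) = 60.75 kΩ.
V_out = 8.46 × 60.75 / (6.90 + 60.75) = 8.46 × 60.75/67.65 = 7.60 V.

V_out ≈ 7.60 V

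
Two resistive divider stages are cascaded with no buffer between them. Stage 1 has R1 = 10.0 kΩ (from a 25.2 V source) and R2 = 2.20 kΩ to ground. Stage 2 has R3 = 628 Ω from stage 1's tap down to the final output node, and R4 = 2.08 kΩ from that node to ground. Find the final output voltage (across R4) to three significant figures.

V_out ≈ 2.10 V

Stage 2 presents R3+R4 = 2708 Ω as a load on stage 1's tap.
Stage 1's lower leg becomes R2‖(R3+R4) = 1214 Ω, so V_mid = 25.2 × 1214/11210 = 2.728 V.
Stage 2 is itself unloaded: V_out = V_mid × R4/(R3+R4) = 2.728 × 2080/2708 = 2.10 V.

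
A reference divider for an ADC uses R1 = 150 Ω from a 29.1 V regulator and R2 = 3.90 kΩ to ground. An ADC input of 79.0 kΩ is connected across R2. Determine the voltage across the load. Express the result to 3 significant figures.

V_out ≈ 28.0 V

The load sits in parallel with R2: R2‖R_L = (3900 × 79000) / (3900 + 79000) = 3717 Ω.
V_out = 29.1 × 3717 / (150 + 3717) = 29.1 × 3717/3867 = 28.0 V.
(Unloaded it would have been 28.0 V.)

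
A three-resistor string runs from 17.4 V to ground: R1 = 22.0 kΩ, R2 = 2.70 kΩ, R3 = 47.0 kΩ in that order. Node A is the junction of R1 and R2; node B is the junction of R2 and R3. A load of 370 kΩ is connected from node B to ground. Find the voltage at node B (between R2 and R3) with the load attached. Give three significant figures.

At node B, R3 is in parallel with the load: R3‖R_L = 41.70 kΩ.
Below node A the resistance is R2 + (R3‖R_L) = 44.40 kΩ, so V_A = 17.4 × 44.40/66.40 = 11.64 V.
Then V_B = V_A × (R3‖R_L)/(R2 + R3‖R_L) = 11.64 × 41.70/44.40 = 10.9 V.

V ≈ 10.9 V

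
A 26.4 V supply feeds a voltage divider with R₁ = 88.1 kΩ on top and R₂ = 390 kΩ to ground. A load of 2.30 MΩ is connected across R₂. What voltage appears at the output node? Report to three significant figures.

The load sits in parallel with R₂: R₂‖R_L = (390 × 2300) / (390 + 2300) = 333.5 kΩ.
V_out = 26.4 × 333.5 / (88.1 + 333.5) = 26.4 × 333.5/421.6 = 20.9 V.

V_out ≈ 20.9 V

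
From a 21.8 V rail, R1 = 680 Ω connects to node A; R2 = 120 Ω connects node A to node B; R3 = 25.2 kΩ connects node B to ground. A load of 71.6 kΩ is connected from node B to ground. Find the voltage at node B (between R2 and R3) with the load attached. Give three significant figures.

V ≈ 20.9 V

At node B, R3 is in parallel with the load: R3‖R_L = 18640 Ω.
Below node A the resistance is R2 + (R3‖R_L) = 18760 Ω, so V_A = 21.8 × 18760/19440 = 21.04 V.
Then V_B = V_A × (R3‖R_L)/(R2 + R3‖R_L) = 21.04 × 18640/18760 = 20.9 V.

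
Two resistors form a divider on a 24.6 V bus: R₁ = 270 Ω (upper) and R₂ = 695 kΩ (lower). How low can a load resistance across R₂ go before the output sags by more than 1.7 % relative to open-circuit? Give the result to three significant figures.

R_L(min) ≈ 15.6 kΩ

Output resistance R_th = R₁‖R₂ = (270 × 695000)/695300 = 269.9 Ω.
The fractional drop is R_th/(R_th + R_L); requiring this ≤ 0.0170 gives R_L ≥ R_th(1/0.0170 − 1) = 269.9 × 57.82 = 15.6 kΩ.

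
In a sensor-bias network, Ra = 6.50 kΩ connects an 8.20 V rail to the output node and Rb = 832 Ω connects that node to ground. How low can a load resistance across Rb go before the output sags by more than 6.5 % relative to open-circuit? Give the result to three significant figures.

Output resistance R_th = Ra‖Rb = (6500 × 832)/7332 = 737.6 Ω.
The fractional drop is R_th/(R_th + R_L); requiring this ≤ 0.0650 gives R_L ≥ R_th(1/0.0650 − 1) = 737.6 × 14.38 = 10.6 kΩ.

R_L(min) ≈ 10.6 kΩ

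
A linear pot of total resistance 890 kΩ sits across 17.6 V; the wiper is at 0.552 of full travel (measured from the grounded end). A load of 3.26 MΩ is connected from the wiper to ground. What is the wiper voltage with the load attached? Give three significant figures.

The wiper splits the pot into (1−α)R = 398.7 kΩ above and αR = 491.3 kΩ below.
Lower section ‖ load = 426.9 kΩ.
V_wiper = 17.6 × 426.9/(398.7 + 426.9) = 9.10 V.

V ≈ 9.10 V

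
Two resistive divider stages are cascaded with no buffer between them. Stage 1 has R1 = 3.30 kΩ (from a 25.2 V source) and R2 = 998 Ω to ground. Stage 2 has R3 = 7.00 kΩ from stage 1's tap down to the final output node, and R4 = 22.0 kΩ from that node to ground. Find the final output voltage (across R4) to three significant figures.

Stage 2 presents R3+R4 = 29000 Ω as a load on stage 1's tap.
Stage 1's lower leg becomes R2‖(R3+R4) = 964.8 Ω, so V_mid = 25.2 × 964.8/4265 = 5.701 V.
Stage 2 is itself unloaded: V_out = V_mid × R4/(R3+R4) = 5.701 × 22000/29000 = 4.32 V.

V_out ≈ 4.32 V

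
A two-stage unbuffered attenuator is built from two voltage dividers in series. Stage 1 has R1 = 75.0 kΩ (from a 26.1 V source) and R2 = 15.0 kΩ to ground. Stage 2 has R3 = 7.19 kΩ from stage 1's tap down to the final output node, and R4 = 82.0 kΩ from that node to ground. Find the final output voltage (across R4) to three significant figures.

Stage 2 presents R3+R4 = 89.19 kΩ as a load on stage 1's tap.
Stage 1's lower leg becomes R2‖(R3+R4) = 12.84 kΩ, so V_mid = 26.1 × 12.84/87.84 = 3.815 V.
Stage 2 is itself unloaded: V_out = V_mid × R4/(R3+R4) = 3.815 × 82.0/89.19 = 3.51 V.

V_out ≈ 3.51 V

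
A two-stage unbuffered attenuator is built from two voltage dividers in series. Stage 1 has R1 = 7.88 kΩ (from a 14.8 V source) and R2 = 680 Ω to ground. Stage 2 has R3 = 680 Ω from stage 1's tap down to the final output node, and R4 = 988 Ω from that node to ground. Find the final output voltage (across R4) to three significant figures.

Stage 2 presents R3+R4 = 1668 Ω as a load on stage 1's tap.
Stage 1's lower leg becomes R2‖(R3+R4) = 483.1 Ω, so V_mid = 14.8 × 483.1/8363 = 0.8549 V.
Stage 2 is itself unloaded: V_out = V_mid × R4/(R3+R4) = 0.8549 × 988/1668 = 0.506 V.

V_out ≈ 0.506 V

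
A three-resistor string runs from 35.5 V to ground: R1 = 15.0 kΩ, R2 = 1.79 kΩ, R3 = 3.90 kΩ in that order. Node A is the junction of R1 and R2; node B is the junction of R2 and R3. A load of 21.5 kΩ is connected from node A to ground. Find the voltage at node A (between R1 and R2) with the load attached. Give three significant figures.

Below node A the series string R2+R3 = 5.690 kΩ sits in parallel with the 21.5 kΩ load: 4.499 kΩ.
V_A = 35.5 × 4.499/(15.0 + 4.499) = 8.19 V.

V ≈ 8.19 V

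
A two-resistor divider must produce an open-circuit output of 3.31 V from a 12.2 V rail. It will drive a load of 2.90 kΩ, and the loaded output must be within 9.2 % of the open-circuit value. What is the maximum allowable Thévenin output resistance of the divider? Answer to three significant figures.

Loading drop = R_th/(R_th + R_L) ≤ 0.0920, so R_th ≤ R_L · ε/(1−ε) = 2.90 kΩ × 0.0920/0.9080 = 294 Ω.
(Any R1, R2 with R2/(R1+R2) = 0.271 and R1‖R2 ≤ 294 Ω will meet the spec.)

R_th ≤ 294 Ω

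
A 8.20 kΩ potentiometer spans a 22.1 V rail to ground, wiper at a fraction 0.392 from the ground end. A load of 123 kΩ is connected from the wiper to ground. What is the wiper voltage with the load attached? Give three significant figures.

The wiper splits the pot into (1−α)R = 4.986 kΩ above and αR = 3.214 kΩ below.
Lower section ‖ load = 3.133 kΩ.
V_wiper = 22.1 × 3.133/(4.986 + 3.133) = 8.53 V.

V ≈ 8.53 V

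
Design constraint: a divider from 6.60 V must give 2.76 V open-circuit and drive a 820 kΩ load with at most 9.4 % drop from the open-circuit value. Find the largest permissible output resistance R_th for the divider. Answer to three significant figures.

R_th ≤ 85.1 kΩ

Loading drop = R_th/(R_th + R_L) ≤ 0.0940, so R_th ≤ R_L · ε/(1−ε) = 820 kΩ × 0.0940/0.9060 = 85.1 kΩ.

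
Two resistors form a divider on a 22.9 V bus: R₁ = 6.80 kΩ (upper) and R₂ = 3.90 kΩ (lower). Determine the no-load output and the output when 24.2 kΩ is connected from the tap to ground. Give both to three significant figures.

Open-circuit: V = 22.9 × 3.90/(6.80 + 3.90) = 8.35 V.
With the load, R₂ becomes R₂‖R_L = 3.359 kΩ, so V = 22.9 × 3.359/10.16 = 7.57 V.

Unloaded: 8.35 V; loaded: 7.57 V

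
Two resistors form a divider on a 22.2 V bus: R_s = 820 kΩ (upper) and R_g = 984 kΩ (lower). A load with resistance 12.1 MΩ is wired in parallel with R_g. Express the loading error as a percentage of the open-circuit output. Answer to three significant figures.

The divider's output (Thévenin) resistance is R_s‖R_g = 447.3 kΩ.
Fractional drop under load = R_th/(R_th + R_L) = 447.3 / (447.3 + 12100) = 0.03565.
So the output falls by 3.56 %.

3.56 %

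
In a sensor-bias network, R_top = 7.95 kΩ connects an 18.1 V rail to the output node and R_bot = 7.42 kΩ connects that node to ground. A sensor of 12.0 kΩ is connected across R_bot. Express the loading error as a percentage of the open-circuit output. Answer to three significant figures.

24.2 %

The divider's output (Thévenin) resistance is R_top‖R_bot = 3.838 kΩ.
Fractional drop under load = R_th/(R_th + R_L) = 3.838 / (3.838 + 12.0) = 0.2423.
So the output falls by 24.2 %.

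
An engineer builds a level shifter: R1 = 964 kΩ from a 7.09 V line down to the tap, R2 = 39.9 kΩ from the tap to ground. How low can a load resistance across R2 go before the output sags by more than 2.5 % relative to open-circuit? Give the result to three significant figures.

R_L(min) ≈ 1.49 MΩ

Output resistance R_th = R1‖R2 = (964 × 39.9)/1004 = 38.31 kΩ.
The fractional drop is R_th/(R_th + R_L); requiring this ≤ 0.0250 gives R_L ≥ R_th(1/0.0250 − 1) = 38.31 × 39.00 = 1.49 MΩ.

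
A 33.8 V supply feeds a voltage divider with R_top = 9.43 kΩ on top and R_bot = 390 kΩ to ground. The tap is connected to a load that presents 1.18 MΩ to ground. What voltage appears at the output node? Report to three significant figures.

V_out ≈ 32.7 V

The load sits in parallel with R_bot: R_bot‖R_L = (390 × 1180) / (390 + 1180) = 293.1 kΩ.
V_out = 33.8 × 293.1 / (9.43 + 293.1) = 33.8 × 293.1/302.6 = 32.7 V.
(Unloaded it would have been 33.0 V.)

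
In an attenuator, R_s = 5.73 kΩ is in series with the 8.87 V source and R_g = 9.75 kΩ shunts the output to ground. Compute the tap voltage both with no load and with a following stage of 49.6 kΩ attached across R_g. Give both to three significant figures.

Unloaded: 5.59 V; loaded: 5.21 V

Open-circuit: V = 8.87 × 9.75/(5.73 + 9.75) = 5.59 V.
With the load, R_g becomes R_g‖R_L = 8.148 kΩ, so V = 8.87 × 8.148/13.88 = 5.21 V.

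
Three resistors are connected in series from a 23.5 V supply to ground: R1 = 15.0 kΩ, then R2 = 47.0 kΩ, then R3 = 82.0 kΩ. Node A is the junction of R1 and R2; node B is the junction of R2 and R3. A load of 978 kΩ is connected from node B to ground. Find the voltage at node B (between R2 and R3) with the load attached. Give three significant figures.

V ≈ 12.9 V

At node B, R3 is in parallel with the load: R3‖R_L = 75.66 kΩ.
Below node A the resistance is R2 + (R3‖R_L) = 122.7 kΩ, so V_A = 23.5 × 122.7/137.7 = 20.94 V.
Then V_B = V_A × (R3‖R_L)/(R2 + R3‖R_L) = 20.94 × 75.66/122.7 = 12.9 V.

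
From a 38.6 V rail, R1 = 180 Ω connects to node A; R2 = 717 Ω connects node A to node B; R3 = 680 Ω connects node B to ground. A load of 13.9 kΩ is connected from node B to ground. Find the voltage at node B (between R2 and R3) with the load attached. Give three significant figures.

V ≈ 16.2 V

At node B, R3 is in parallel with the load: R3‖R_L = 648.3 Ω.
Below node A the resistance is R2 + (R3‖R_L) = 1365 Ω, so V_A = 38.6 × 1365/1545 = 34.10 V.
Then V_B = V_A × (R3‖R_L)/(R2 + R3‖R_L) = 34.10 × 648.3/1365 = 16.2 V.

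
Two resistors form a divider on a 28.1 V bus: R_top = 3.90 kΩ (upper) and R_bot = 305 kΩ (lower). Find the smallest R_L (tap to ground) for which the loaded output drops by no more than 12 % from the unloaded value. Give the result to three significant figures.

Output resistance R_th = R_top‖R_bot = (3.90 × 305)/308.9 = 3.851 kΩ.
The fractional drop is R_th/(R_th + R_L); requiring this ≤ 0.120 gives R_L ≥ R_th(1/0.120 − 1) = 3.851 × 7.333 = 28.2 kΩ.

R_L(min) ≈ 28.2 kΩ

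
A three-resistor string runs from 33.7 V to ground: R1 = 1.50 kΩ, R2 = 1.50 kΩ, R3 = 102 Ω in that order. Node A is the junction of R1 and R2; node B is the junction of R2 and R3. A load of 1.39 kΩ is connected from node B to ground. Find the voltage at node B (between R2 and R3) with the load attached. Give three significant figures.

At node B, R3 is in parallel with the load: R3‖R_L = 95.03 Ω.
Below node A the resistance is R2 + (R3‖R_L) = 1595 Ω, so V_A = 33.7 × 1595/3095 = 17.37 V.
Then V_B = V_A × (R3‖R_L)/(R2 + R3‖R_L) = 17.37 × 95.03/1595 = 1.03 V.

V ≈ 1.03 V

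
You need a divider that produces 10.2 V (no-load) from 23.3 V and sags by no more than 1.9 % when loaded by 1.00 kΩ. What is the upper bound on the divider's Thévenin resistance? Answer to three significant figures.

Loading drop = R_th/(R_th + R_L) ≤ 0.0190, so R_th ≤ R_L · ε/(1−ε) = 1.00 kΩ × 0.0190/0.9810 = 19.4 Ω.
(Any R1, R2 with R2/(R1+R2) = 0.438 and R1‖R2 ≤ 19.4 Ω will meet the spec.)

R_th ≤ 19.4 Ω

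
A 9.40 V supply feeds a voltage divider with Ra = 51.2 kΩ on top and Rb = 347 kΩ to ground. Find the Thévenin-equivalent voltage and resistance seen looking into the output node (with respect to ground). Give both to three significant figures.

V_th is the open-circuit tap voltage: 9.40 × 347/(51.2 + 347) = 8.19 V.
With the supply zeroed, Ra and Rb appear in parallel from the tap: R_th = Ra‖Rb = (51.2 × 347)/398.2 = 44.6 kΩ.

V_th = 8.19 V, R_th = 44.6 kΩ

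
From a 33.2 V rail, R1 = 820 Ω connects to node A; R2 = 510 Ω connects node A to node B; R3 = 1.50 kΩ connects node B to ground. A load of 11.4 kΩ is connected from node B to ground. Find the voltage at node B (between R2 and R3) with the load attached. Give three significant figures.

V ≈ 16.6 V

At node B, R3 is in parallel with the load: R3‖R_L = 1326 Ω.
Below node A the resistance is R2 + (R3‖R_L) = 1836 Ω, so V_A = 33.2 × 1836/2656 = 22.95 V.
Then V_B = V_A × (R3‖R_L)/(R2 + R3‖R_L) = 22.95 × 1326/1836 = 16.6 V.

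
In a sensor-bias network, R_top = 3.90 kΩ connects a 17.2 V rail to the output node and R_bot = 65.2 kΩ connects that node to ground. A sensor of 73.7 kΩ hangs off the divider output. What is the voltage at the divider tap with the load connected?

V_out ≈ 15.5 V

The load sits in parallel with R_bot: R_bot‖R_L = (65.2 × 73.7) / (65.2 + 73.7) = 34.59 kΩ.
V_out = 17.2 × 34.59 / (3.90 + 34.59) = 17.2 × 34.59/38.49 = 15.5 V.
(Unloaded it would have been 16.2 V.)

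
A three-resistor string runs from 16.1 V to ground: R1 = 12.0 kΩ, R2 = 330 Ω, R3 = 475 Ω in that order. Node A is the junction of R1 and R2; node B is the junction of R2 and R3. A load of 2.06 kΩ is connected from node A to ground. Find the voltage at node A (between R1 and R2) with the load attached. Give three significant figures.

Below node A the series string R2+R3 = 805.0 Ω sits in parallel with the 2060 Ω load: 578.8 Ω.
V_A = 16.1 × 578.8/(12000 + 578.8) = 0.741 V.

V ≈ 0.741 V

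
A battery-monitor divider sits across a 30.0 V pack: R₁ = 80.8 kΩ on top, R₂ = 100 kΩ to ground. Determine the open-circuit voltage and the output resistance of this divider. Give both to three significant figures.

V_th is the open-circuit tap voltage: 30.0 × 100/(80.8 + 100) = 16.6 V.
With the supply zeroed, R₁ and R₂ appear in parallel from the tap: R_th = R₁‖R₂ = (80.8 × 100)/180.8 = 44.7 kΩ.

V_th = 16.6 V, R_th = 44.7 kΩ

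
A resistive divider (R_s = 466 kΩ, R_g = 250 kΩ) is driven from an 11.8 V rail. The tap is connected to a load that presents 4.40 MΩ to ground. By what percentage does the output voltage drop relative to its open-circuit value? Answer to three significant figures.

The divider's output (Thévenin) resistance is R_s‖R_g = 162.7 kΩ.
Fractional drop under load = R_th/(R_th + R_L) = 162.7 / (162.7 + 4400) = 0.03566.
So the output falls by 3.57 %.

3.57 %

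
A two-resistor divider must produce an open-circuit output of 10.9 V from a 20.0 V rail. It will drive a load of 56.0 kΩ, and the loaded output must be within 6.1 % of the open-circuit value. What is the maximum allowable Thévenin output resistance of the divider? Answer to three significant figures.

R_th ≤ 3.64 kΩ

Loading drop = R_th/(R_th + R_L) ≤ 0.0610, so R_th ≤ R_L · ε/(1−ε) = 56.0 kΩ × 0.0610/0.9390 = 3.64 kΩ.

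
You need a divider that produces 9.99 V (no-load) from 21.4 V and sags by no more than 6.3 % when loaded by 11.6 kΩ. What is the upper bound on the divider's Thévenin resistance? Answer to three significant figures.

R_th ≤ 780 Ω

Loading drop = R_th/(R_th + R_L) ≤ 0.0630, so R_th ≤ R_L · ε/(1−ε) = 11.6 kΩ × 0.0630/0.9370 = 780 Ω.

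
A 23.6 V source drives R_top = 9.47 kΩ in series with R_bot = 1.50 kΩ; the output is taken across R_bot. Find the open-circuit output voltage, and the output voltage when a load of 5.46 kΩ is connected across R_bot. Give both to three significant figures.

Open-circuit: V = 23.6 × 1.50/(9.47 + 1.50) = 3.23 V.
With the load, R_bot becomes R_bot‖R_L = 1.177 kΩ, so V = 23.6 × 1.177/10.65 = 2.61 V.

Unloaded: 3.23 V; loaded: 2.61 V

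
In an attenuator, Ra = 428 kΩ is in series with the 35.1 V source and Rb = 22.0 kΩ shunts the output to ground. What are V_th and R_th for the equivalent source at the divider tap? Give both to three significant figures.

V_th is the open-circuit tap voltage: 35.1 × 22.0/(428 + 22.0) = 1.72 V.
With the supply zeroed, Ra and Rb appear in parallel from the tap: R_th = Ra‖Rb = (428 × 22.0)/450.0 = 20.9 kΩ.

V_th = 1.72 V, R_th = 20.9 kΩ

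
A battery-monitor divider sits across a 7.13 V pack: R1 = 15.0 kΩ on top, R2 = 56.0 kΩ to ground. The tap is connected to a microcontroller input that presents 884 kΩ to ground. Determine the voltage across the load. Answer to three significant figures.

The load sits in parallel with R2: R2‖R_L = (56.0 × 884) / (56.0 + 884) = 52.66 kΩ.
V_out = 7.13 × 52.66 / (15.0 + 52.66) = 7.13 × 52.66/67.66 = 5.55 V.

V_out ≈ 5.55 V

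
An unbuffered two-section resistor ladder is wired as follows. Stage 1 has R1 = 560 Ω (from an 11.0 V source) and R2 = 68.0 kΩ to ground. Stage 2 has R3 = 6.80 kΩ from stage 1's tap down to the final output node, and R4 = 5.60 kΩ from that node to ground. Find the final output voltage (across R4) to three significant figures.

V_out ≈ 4.72 V

Stage 2 presents R3+R4 = 12400 Ω as a load on stage 1's tap.
Stage 1's lower leg becomes R2‖(R3+R4) = 10490 Ω, so V_mid = 11.0 × 10490/11050 = 10.44 V.
Stage 2 is itself unloaded: V_out = V_mid × R4/(R3+R4) = 10.44 × 5600/12400 = 4.72 V.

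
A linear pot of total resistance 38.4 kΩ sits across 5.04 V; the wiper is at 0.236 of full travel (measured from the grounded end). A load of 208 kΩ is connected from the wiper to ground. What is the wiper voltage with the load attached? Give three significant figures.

V ≈ 1.15 V

The wiper splits the pot into (1−α)R = 29.34 kΩ above and αR = 9.062 kΩ below.
Lower section ‖ load = 8.684 kΩ.
V_wiper = 5.04 × 8.684/(29.34 + 8.684) = 1.15 V.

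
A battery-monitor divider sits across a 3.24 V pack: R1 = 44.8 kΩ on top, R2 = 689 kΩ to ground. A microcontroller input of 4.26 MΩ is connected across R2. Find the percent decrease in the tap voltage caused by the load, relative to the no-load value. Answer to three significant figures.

0.978 %

The divider's output (Thévenin) resistance is R1‖R2 = 42.06 kΩ.
Fractional drop under load = R_th/(R_th + R_L) = 42.06 / (42.06 + 4260) = 0.009778.
So the output falls by 0.978 %.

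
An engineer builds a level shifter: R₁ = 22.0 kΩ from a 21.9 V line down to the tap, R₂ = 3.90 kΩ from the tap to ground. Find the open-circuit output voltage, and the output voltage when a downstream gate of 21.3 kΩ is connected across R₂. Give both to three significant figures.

Open-circuit: V = 21.9 × 3.90/(22.0 + 3.90) = 3.30 V.
With the load, R₂ becomes R₂‖R_L = 3.296 kΩ, so V = 21.9 × 3.296/25.30 = 2.85 V.

Unloaded: 3.30 V; loaded: 2.85 V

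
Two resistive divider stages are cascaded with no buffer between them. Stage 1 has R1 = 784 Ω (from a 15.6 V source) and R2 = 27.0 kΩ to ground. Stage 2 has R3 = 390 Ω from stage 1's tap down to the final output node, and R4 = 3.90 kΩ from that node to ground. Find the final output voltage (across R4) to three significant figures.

V_out ≈ 11.7 V

Stage 2 presents R3+R4 = 4290 Ω as a load on stage 1's tap.
Stage 1's lower leg becomes R2‖(R3+R4) = 3702 Ω, so V_mid = 15.6 × 3702/4486 = 12.87 V.
Stage 2 is itself unloaded: V_out = V_mid × R4/(R3+R4) = 12.87 × 3900/4290 = 11.7 V.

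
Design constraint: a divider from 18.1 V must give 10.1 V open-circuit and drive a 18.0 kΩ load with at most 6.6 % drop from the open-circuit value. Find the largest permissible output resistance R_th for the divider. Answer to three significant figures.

Loading drop = R_th/(R_th + R_L) ≤ 0.0660, so R_th ≤ R_L · ε/(1−ε) = 18.0 kΩ × 0.0660/0.9340 = 1.27 kΩ.

R_th ≤ 1.27 kΩ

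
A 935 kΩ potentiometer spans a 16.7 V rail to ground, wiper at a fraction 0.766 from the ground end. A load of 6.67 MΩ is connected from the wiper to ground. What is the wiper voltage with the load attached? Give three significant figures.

V ≈ 12.5 V

The wiper splits the pot into (1−α)R = 218.8 kΩ above and αR = 716.2 kΩ below.
Lower section ‖ load = 646.8 kΩ.
V_wiper = 16.7 × 646.8/(218.8 + 646.8) = 12.5 V.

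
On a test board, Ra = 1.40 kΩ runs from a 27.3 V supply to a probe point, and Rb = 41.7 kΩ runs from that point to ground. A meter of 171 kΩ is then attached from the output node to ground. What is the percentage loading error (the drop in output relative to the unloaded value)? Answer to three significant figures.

0.786 %

The divider's output (Thévenin) resistance is Ra‖Rb = 1.355 kΩ.
Fractional drop under load = R_th/(R_th + R_L) = 1.355 / (1.355 + 171) = 0.007859.
So the output falls by 0.786 %.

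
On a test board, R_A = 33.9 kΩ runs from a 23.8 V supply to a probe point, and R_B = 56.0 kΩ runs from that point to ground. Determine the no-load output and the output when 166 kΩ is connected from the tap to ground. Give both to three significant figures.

Open-circuit: V = 23.8 × 56.0/(33.9 + 56.0) = 14.8 V.
With the load, R_B becomes R_B‖R_L = 41.87 kΩ, so V = 23.8 × 41.87/75.77 = 13.2 V.

Unloaded: 14.8 V; loaded: 13.2 V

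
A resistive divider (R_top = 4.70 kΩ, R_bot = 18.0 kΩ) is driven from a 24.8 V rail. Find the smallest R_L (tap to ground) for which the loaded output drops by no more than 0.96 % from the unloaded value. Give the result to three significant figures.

R_L(min) ≈ 384 kΩ

Output resistance R_th = R_top‖R_bot = (4.70 × 18.0)/22.70 = 3.727 kΩ.
The fractional drop is R_th/(R_th + R_L); requiring this ≤ 0.00960 gives R_L ≥ R_th(1/0.00960 − 1) = 3.727 × 103.2 = 384 kΩ.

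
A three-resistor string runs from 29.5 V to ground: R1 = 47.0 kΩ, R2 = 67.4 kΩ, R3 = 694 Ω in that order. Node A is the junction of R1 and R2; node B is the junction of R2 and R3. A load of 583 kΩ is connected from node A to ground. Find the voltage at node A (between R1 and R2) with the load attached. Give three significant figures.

Below node A the series string R2+R3 = 68090 Ω sits in parallel with the 583000 Ω load: 60970 Ω.
V_A = 29.5 × 60970/(47000 + 60970) = 16.7 V.

V ≈ 16.7 V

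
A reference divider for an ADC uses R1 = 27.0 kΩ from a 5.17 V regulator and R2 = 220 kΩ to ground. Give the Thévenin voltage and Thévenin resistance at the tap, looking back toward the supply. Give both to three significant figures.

V_th is the open-circuit tap voltage: 5.17 × 220/(27.0 + 220) = 4.60 V.
With the supply zeroed, R1 and R2 appear in parallel from the tap: R_th = R1‖R2 = (27.0 × 220)/247.0 = 24.0 kΩ.

V_th = 4.60 V, R_th = 24.0 kΩ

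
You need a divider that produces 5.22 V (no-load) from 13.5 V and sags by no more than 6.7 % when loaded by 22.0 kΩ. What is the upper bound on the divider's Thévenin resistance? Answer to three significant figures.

R_th ≤ 1.58 kΩ

Loading drop = R_th/(R_th + R_L) ≤ 0.0670, so R_th ≤ R_L · ε/(1−ε) = 22.0 kΩ × 0.0670/0.9330 = 1.58 kΩ.
(Any R1, R2 with R2/(R1+R2) = 0.387 and R1‖R2 ≤ 1.58 kΩ will meet the spec.)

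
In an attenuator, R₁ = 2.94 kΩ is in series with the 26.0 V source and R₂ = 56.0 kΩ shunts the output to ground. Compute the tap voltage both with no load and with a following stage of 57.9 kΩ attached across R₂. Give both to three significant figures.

Open-circuit: V = 26.0 × 56.0/(2.94 + 56.0) = 24.7 V.
With the load, R₂ becomes R₂‖R_L = 28.47 kΩ, so V = 26.0 × 28.47/31.41 = 23.6 V.

Unloaded: 24.7 V; loaded: 23.6 V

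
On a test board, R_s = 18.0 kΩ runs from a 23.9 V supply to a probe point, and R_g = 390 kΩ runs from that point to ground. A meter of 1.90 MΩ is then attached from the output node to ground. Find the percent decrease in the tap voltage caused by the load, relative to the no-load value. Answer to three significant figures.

The divider's output (Thévenin) resistance is R_s‖R_g = 17.21 kΩ.
Fractional drop under load = R_th/(R_th + R_L) = 17.21 / (17.21 + 1900) = 0.008974.
So the output falls by 0.897 %.

0.897 %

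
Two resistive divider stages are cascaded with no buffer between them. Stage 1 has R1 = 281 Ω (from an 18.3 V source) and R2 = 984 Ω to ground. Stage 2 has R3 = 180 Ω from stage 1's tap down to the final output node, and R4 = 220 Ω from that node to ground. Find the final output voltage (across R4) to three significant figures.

V_out ≈ 5.06 V

Stage 2 presents R3+R4 = 400.0 Ω as a load on stage 1's tap.
Stage 1's lower leg becomes R2‖(R3+R4) = 284.4 Ω, so V_mid = 18.3 × 284.4/565.4 = 9.205 V.
Stage 2 is itself unloaded: V_out = V_mid × R4/(R3+R4) = 9.205 × 220/400.0 = 5.06 V.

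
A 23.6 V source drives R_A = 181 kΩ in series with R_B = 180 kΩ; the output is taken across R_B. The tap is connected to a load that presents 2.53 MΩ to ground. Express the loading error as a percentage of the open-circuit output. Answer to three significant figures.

3.44 %

The divider's output (Thévenin) resistance is R_A‖R_B = 90.25 kΩ.
Fractional drop under load = R_th/(R_th + R_L) = 90.25 / (90.25 + 2530) = 0.03444.
So the output falls by 3.44 %.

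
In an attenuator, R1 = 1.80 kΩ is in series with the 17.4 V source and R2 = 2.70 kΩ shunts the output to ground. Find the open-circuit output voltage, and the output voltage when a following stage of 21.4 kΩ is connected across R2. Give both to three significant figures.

Open-circuit: V = 17.4 × 2.70/(1.80 + 2.70) = 10.4 V.
With the load, R2 becomes R2‖R_L = 2.398 kΩ, so V = 17.4 × 2.398/4.198 = 9.94 V.

Unloaded: 10.4 V; loaded: 9.94 V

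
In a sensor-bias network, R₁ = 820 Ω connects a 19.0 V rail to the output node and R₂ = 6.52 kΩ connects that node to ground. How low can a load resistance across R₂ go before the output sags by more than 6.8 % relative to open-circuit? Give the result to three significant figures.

Output resistance R_th = R₁‖R₂ = (820 × 6520)/7340 = 728.4 Ω.
The fractional drop is R_th/(R_th + R_L); requiring this ≤ 0.0680 gives R_L ≥ R_th(1/0.0680 − 1) = 728.4 × 13.71 = 9.98 kΩ.

R_L(min) ≈ 9.98 kΩ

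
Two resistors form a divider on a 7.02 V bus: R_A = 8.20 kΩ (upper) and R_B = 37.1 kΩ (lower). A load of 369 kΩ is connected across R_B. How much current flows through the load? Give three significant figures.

I_L ≈ 0.0153 mA

R_B‖R_L = 33.71 kΩ; V_out = 7.02 × 33.71/41.91 = 5.647 V.
I_L = V_out / R_L = 5.647 / 369 kΩ = 0.0153 mA.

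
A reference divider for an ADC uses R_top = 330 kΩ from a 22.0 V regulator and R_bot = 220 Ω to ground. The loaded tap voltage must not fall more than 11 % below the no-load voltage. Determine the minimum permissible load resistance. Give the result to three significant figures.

Output resistance R_th = R_top‖R_bot = (330000 × 220)/330200 = 219.9 Ω.
The fractional drop is R_th/(R_th + R_L); requiring this ≤ 0.110 gives R_L ≥ R_th(1/0.110 − 1) = 219.9 × 8.091 = 1.78 kΩ.

R_L(min) ≈ 1.78 kΩ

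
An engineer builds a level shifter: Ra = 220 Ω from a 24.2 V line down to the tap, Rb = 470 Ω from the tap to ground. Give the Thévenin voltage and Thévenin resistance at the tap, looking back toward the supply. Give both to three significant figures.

V_th = 16.5 V, R_th = 150 Ω

V_th is the open-circuit tap voltage: 24.2 × 470/(220 + 470) = 16.5 V.
With the supply zeroed, Ra and Rb appear in parallel from the tap: R_th = Ra‖Rb = (220 × 470)/690.0 = 150 Ω.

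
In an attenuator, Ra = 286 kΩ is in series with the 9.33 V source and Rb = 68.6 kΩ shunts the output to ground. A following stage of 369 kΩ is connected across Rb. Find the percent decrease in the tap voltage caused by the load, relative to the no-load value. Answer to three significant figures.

13.0 %

The divider's output (Thévenin) resistance is Ra‖Rb = 55.33 kΩ.
Fractional drop under load = R_th/(R_th + R_L) = 55.33 / (55.33 + 369) = 0.1304.
So the output falls by 13.0 %.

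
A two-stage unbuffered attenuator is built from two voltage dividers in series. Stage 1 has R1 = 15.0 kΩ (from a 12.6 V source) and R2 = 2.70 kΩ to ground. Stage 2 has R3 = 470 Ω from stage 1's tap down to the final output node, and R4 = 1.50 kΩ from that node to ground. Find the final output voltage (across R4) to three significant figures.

V_out ≈ 0.677 V

Stage 2 presents R3+R4 = 1970 Ω as a load on stage 1's tap.
Stage 1's lower leg becomes R2‖(R3+R4) = 1139 Ω, so V_mid = 12.6 × 1139/16140 = 0.8892 V.
Stage 2 is itself unloaded: V_out = V_mid × R4/(R3+R4) = 0.8892 × 1500/1970 = 0.677 V.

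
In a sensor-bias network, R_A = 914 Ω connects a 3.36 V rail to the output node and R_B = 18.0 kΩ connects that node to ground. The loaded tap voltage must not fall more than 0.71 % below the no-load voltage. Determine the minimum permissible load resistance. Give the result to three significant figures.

R_L(min) ≈ 122 kΩ

Output resistance R_th = R_A‖R_B = (914 × 18000)/18910 = 869.8 Ω.
The fractional drop is R_th/(R_th + R_L); requiring this ≤ 0.00710 gives R_L ≥ R_th(1/0.00710 − 1) = 869.8 × 139.8 = 122 kΩ.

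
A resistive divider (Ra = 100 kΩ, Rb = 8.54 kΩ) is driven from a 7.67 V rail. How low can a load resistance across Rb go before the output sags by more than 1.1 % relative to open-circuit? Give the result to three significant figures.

Output resistance R_th = Ra‖Rb = (100 × 8.54)/108.5 = 7.868 kΩ.
The fractional drop is R_th/(R_th + R_L); requiring this ≤ 0.0110 gives R_L ≥ R_th(1/0.0110 − 1) = 7.868 × 89.91 = 707 kΩ.

R_L(min) ≈ 707 kΩ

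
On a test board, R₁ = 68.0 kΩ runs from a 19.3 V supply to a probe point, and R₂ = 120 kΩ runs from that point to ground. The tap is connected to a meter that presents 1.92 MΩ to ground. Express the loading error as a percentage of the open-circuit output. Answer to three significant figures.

The divider's output (Thévenin) resistance is R₁‖R₂ = 43.40 kΩ.
Fractional drop under load = R_th/(R_th + R_L) = 43.40 / (43.40 + 1920) = 0.02211.
So the output falls by 2.21 %.

2.21 %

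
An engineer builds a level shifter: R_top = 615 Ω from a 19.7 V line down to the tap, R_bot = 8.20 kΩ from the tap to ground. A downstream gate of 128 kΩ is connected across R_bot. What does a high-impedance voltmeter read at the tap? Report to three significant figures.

V_out ≈ 18.2 V

The load sits in parallel with R_bot: R_bot‖R_L = (8200 × 128000) / (8200 + 128000) = 7706 Ω.
V_out = 19.7 × 7706 / (615 + 7706) = 19.7 × 7706/8321 = 18.2 V.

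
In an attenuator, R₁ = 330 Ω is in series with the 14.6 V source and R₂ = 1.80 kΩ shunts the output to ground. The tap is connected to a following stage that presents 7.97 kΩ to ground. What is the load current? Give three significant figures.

I_L ≈ 1.50 mA

R₂‖R_L = 1468 Ω; V_out = 14.6 × 1468/1798 = 11.92 V.
I_L = V_out / R_L = 11.92 / 7.97 kΩ = 1.50 mA.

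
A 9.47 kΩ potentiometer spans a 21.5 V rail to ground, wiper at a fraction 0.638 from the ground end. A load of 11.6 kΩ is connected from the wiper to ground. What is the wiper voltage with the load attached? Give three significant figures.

V ≈ 11.5 V

The wiper splits the pot into (1−α)R = 3.428 kΩ above and αR = 6.042 kΩ below.
Lower section ‖ load = 3.973 kΩ.
V_wiper = 21.5 × 3.973/(3.428 + 3.973) = 11.5 V.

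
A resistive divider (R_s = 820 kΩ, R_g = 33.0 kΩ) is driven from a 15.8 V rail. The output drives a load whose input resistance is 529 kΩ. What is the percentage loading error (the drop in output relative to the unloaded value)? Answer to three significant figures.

5.66 %

The divider's output (Thévenin) resistance is R_s‖R_g = 31.72 kΩ.
Fractional drop under load = R_th/(R_th + R_L) = 31.72 / (31.72 + 529) = 0.05658.
So the output falls by 5.66 %.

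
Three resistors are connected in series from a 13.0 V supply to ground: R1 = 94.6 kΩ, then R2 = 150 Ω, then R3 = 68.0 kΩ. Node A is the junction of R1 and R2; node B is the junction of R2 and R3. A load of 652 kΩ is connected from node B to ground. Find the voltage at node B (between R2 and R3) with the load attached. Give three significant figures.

At node B, R3 is in parallel with the load: R3‖R_L = 61580 Ω.
Below node A the resistance is R2 + (R3‖R_L) = 61730 Ω, so V_A = 13.0 × 61730/156300 = 5.133 V.
Then V_B = V_A × (R3‖R_L)/(R2 + R3‖R_L) = 5.133 × 61580/61730 = 5.12 V.

V ≈ 5.12 V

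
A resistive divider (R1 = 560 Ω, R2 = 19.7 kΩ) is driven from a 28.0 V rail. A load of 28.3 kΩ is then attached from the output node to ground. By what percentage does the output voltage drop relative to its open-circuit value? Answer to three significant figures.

1.89 %

The divider's output (Thévenin) resistance is R1‖R2 = 544.5 Ω.
Fractional drop under load = R_th/(R_th + R_L) = 544.5 / (544.5 + 28300) = 0.01888.
So the output falls by 1.89 %.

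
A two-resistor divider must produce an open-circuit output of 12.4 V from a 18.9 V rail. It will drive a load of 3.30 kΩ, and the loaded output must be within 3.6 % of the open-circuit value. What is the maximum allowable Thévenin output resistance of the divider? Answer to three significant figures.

Loading drop = R_th/(R_th + R_L) ≤ 0.0360, so R_th ≤ R_L · ε/(1−ε) = 3.30 kΩ × 0.0360/0.9640 = 123 Ω.

R_th ≤ 123 Ω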